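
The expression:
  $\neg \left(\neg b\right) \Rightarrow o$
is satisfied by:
  {o: True, b: False}
  {b: False, o: False}
  {b: True, o: True}


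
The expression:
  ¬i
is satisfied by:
  {i: False}


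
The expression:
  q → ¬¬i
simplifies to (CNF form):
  i ∨ ¬q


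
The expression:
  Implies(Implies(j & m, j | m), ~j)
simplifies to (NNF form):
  ~j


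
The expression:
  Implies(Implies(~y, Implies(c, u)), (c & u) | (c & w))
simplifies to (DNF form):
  (c & u) | (c & w) | (c & ~y)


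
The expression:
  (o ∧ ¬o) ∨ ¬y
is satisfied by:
  {y: False}


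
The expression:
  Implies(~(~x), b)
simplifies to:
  b | ~x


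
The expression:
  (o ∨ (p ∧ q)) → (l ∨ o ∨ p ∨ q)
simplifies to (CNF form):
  True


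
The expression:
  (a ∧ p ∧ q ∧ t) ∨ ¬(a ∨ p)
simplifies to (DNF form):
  (p ∧ ¬p) ∨ (¬a ∧ ¬p) ∨ (a ∧ p ∧ ¬p) ∨ (a ∧ ¬a ∧ ¬p) ∨ (p ∧ q ∧ ¬p) ∨ (p ∧ t ∧ ¬p) ∨ (q ∧ ¬a ∧ ¬p) ∨ (t ∧ ¬a ∧ ¬p) ∨ (a ∧ p ∧ q ∧ t) ∨ (a ∧ p ∧ q ∧ ¬p) ∨ (a ∧ p ∧ t ∧ ¬p) ∨ (a ∧ q ∧ t ∧ ¬a) ∨ (a ∧ q ∧ ¬a ∧ ¬p) ∨ (a ∧ t ∧ ¬a ∧ ¬p) ∨ (p ∧ q ∧ t ∧ ¬p) ∨ (q ∧ t ∧ ¬a ∧ ¬p)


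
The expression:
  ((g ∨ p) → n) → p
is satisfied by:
  {g: True, p: True, n: False}
  {p: True, n: False, g: False}
  {g: True, p: True, n: True}
  {p: True, n: True, g: False}
  {g: True, n: False, p: False}


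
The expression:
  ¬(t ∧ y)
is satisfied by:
  {t: False, y: False}
  {y: True, t: False}
  {t: True, y: False}


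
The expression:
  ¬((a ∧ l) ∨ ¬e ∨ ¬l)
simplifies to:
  e ∧ l ∧ ¬a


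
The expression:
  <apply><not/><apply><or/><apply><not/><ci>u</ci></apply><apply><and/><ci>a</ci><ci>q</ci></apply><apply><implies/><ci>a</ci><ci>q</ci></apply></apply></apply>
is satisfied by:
  {a: True, u: True, q: False}


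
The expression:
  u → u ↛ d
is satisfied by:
  {u: False, d: False}
  {d: True, u: False}
  {u: True, d: False}


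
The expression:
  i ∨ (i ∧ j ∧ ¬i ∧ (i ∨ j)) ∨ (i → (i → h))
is always true.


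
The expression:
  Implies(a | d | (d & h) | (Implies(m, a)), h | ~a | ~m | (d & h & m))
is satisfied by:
  {h: True, m: False, a: False}
  {m: False, a: False, h: False}
  {h: True, a: True, m: False}
  {a: True, m: False, h: False}
  {h: True, m: True, a: False}
  {m: True, h: False, a: False}
  {h: True, a: True, m: True}


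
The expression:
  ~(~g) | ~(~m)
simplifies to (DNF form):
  g | m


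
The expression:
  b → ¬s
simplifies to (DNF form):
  ¬b ∨ ¬s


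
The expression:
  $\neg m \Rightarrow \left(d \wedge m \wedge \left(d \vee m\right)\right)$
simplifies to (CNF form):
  $m$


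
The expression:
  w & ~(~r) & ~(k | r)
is never true.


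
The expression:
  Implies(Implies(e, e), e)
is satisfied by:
  {e: True}


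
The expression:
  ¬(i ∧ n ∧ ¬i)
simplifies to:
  True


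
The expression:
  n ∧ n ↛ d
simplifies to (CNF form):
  n ∧ ¬d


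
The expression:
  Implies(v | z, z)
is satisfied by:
  {z: True, v: False}
  {v: False, z: False}
  {v: True, z: True}


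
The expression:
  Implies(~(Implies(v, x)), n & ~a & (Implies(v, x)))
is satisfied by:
  {x: True, v: False}
  {v: False, x: False}
  {v: True, x: True}


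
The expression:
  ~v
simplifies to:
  ~v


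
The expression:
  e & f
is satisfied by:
  {e: True, f: True}


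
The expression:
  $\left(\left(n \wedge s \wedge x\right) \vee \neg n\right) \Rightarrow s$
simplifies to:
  $n \vee s$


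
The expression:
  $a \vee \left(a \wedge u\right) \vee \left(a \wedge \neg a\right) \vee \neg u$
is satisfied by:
  {a: True, u: False}
  {u: False, a: False}
  {u: True, a: True}


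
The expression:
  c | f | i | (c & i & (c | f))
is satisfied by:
  {i: True, c: True, f: True}
  {i: True, c: True, f: False}
  {i: True, f: True, c: False}
  {i: True, f: False, c: False}
  {c: True, f: True, i: False}
  {c: True, f: False, i: False}
  {f: True, c: False, i: False}


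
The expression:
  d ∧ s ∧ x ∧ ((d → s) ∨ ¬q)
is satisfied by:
  {s: True, d: True, x: True}


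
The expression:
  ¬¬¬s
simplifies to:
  ¬s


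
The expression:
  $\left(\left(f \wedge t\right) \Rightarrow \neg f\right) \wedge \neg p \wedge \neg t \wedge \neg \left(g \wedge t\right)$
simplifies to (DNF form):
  $\neg p \wedge \neg t$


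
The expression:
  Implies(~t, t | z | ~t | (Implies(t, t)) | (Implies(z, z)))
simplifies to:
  True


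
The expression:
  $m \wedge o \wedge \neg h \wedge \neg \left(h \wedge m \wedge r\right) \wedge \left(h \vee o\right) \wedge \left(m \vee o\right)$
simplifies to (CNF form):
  $m \wedge o \wedge \neg h$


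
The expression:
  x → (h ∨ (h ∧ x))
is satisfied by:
  {h: True, x: False}
  {x: False, h: False}
  {x: True, h: True}


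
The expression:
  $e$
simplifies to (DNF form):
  $e$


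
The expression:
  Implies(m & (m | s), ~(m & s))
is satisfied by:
  {s: False, m: False}
  {m: True, s: False}
  {s: True, m: False}


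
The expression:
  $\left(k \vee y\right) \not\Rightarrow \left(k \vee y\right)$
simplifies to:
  $\text{False}$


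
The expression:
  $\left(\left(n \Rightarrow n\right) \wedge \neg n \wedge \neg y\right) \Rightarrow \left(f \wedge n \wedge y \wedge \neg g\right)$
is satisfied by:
  {n: True, y: True}
  {n: True, y: False}
  {y: True, n: False}


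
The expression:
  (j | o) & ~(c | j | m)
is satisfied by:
  {o: True, c: False, j: False, m: False}


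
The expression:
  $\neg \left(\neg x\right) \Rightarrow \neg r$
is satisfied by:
  {x: False, r: False}
  {r: True, x: False}
  {x: True, r: False}


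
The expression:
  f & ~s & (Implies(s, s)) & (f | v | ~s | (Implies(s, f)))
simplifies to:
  f & ~s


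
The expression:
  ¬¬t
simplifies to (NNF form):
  t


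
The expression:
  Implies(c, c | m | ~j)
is always true.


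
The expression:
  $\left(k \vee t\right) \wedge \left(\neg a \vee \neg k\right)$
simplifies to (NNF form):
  $\left(k \wedge \neg a\right) \vee \left(t \wedge \neg k\right)$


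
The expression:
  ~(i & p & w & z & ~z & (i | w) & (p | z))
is always true.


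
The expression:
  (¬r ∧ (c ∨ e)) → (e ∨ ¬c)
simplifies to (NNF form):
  e ∨ r ∨ ¬c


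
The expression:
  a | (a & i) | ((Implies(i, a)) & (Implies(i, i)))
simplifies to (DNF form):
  a | ~i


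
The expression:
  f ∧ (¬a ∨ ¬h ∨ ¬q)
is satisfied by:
  {f: True, h: False, q: False, a: False}
  {a: True, f: True, h: False, q: False}
  {q: True, f: True, h: False, a: False}
  {a: True, q: True, f: True, h: False}
  {h: True, f: True, a: False, q: False}
  {a: True, h: True, f: True, q: False}
  {q: True, h: True, f: True, a: False}


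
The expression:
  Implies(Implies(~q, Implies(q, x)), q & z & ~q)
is never true.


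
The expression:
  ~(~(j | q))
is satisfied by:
  {q: True, j: True}
  {q: True, j: False}
  {j: True, q: False}


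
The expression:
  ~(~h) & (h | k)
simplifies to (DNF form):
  h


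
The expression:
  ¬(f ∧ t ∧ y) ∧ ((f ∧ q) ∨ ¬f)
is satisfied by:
  {q: True, t: False, f: False, y: False}
  {y: True, q: True, t: False, f: False}
  {q: True, t: True, y: False, f: False}
  {y: True, q: True, t: True, f: False}
  {y: False, t: False, q: False, f: False}
  {y: True, t: False, q: False, f: False}
  {t: True, y: False, q: False, f: False}
  {y: True, t: True, q: False, f: False}
  {f: True, q: True, y: False, t: False}
  {f: True, y: True, q: True, t: False}
  {f: True, q: True, t: True, y: False}


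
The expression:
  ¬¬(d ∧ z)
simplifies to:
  d ∧ z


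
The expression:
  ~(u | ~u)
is never true.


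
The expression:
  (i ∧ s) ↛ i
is never true.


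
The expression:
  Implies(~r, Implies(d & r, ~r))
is always true.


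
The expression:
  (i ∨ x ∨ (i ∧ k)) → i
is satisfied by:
  {i: True, x: False}
  {x: False, i: False}
  {x: True, i: True}


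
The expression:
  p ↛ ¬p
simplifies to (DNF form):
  p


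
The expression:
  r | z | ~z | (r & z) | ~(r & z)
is always true.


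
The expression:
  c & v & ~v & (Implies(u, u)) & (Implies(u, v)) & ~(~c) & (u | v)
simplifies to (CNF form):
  False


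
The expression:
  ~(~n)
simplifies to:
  n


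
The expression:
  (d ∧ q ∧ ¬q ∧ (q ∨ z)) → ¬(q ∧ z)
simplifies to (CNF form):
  True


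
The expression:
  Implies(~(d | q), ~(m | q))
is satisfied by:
  {d: True, q: True, m: False}
  {d: True, m: False, q: False}
  {q: True, m: False, d: False}
  {q: False, m: False, d: False}
  {d: True, q: True, m: True}
  {d: True, m: True, q: False}
  {q: True, m: True, d: False}


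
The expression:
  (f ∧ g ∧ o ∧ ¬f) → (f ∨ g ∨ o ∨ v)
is always true.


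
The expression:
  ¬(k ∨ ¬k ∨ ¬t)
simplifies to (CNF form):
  False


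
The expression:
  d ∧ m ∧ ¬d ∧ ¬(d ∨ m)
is never true.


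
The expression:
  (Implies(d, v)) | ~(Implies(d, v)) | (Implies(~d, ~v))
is always true.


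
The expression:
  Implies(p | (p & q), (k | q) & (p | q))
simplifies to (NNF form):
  k | q | ~p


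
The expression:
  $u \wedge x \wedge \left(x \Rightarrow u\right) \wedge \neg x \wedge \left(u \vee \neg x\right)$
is never true.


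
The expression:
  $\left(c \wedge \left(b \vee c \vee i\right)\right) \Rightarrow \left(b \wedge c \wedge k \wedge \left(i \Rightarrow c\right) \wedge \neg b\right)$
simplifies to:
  $\neg c$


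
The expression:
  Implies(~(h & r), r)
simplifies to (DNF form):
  r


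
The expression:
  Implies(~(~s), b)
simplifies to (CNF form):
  b | ~s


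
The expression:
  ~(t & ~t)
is always true.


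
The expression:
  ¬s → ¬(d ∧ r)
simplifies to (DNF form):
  s ∨ ¬d ∨ ¬r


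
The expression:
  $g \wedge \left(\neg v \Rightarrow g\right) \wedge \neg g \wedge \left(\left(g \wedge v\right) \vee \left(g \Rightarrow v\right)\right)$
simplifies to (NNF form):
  $\text{False}$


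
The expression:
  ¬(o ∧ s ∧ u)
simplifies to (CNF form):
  ¬o ∨ ¬s ∨ ¬u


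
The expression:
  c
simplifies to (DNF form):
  c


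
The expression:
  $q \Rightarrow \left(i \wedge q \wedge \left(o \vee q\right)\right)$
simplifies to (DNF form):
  $i \vee \neg q$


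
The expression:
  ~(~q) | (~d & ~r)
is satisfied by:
  {q: True, d: False, r: False}
  {r: True, q: True, d: False}
  {q: True, d: True, r: False}
  {r: True, q: True, d: True}
  {r: False, d: False, q: False}


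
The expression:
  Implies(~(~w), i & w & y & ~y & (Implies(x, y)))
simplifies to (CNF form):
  ~w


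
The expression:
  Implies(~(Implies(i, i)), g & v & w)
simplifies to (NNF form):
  True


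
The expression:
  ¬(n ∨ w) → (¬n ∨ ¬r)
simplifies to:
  True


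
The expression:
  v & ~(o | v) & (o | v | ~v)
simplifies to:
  False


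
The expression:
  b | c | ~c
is always true.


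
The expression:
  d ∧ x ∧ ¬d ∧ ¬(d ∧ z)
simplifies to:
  False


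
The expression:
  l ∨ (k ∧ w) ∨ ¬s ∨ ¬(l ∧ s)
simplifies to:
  True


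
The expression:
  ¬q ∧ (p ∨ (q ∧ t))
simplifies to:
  p ∧ ¬q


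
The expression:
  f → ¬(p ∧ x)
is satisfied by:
  {p: False, x: False, f: False}
  {f: True, p: False, x: False}
  {x: True, p: False, f: False}
  {f: True, x: True, p: False}
  {p: True, f: False, x: False}
  {f: True, p: True, x: False}
  {x: True, p: True, f: False}


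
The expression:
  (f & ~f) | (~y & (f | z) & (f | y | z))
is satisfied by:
  {z: True, f: True, y: False}
  {z: True, y: False, f: False}
  {f: True, y: False, z: False}


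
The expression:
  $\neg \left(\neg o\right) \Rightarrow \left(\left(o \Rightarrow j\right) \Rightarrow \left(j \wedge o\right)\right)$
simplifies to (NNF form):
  $\text{True}$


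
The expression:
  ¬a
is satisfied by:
  {a: False}


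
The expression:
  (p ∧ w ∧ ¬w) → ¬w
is always true.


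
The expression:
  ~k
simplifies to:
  ~k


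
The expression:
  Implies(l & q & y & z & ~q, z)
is always true.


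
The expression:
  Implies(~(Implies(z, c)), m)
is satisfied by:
  {c: True, m: True, z: False}
  {c: True, m: False, z: False}
  {m: True, c: False, z: False}
  {c: False, m: False, z: False}
  {c: True, z: True, m: True}
  {c: True, z: True, m: False}
  {z: True, m: True, c: False}


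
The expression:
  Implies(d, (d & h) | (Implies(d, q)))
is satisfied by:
  {q: True, h: True, d: False}
  {q: True, h: False, d: False}
  {h: True, q: False, d: False}
  {q: False, h: False, d: False}
  {d: True, q: True, h: True}
  {d: True, q: True, h: False}
  {d: True, h: True, q: False}


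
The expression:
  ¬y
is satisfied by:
  {y: False}


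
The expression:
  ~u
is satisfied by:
  {u: False}


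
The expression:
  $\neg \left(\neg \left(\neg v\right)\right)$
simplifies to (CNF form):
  $\neg v$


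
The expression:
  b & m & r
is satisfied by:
  {r: True, m: True, b: True}


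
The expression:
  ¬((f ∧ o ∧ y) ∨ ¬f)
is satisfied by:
  {f: True, o: False, y: False}
  {y: True, f: True, o: False}
  {o: True, f: True, y: False}


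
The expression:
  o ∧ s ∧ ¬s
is never true.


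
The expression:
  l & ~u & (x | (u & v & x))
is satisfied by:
  {x: True, l: True, u: False}


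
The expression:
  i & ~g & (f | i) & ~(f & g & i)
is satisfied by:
  {i: True, g: False}


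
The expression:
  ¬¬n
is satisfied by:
  {n: True}


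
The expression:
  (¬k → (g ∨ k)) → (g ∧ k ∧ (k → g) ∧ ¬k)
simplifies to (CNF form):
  ¬g ∧ ¬k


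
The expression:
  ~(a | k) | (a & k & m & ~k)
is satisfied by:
  {k: False, a: False}


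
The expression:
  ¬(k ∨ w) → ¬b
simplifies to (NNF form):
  k ∨ w ∨ ¬b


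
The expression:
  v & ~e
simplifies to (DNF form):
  v & ~e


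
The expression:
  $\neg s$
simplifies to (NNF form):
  $\neg s$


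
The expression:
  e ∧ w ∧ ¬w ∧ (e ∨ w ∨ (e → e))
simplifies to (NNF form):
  False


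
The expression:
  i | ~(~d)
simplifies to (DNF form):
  d | i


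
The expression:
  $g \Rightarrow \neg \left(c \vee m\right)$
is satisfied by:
  {m: False, g: False, c: False}
  {c: True, m: False, g: False}
  {m: True, c: False, g: False}
  {c: True, m: True, g: False}
  {g: True, c: False, m: False}


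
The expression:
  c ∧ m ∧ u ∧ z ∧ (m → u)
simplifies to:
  c ∧ m ∧ u ∧ z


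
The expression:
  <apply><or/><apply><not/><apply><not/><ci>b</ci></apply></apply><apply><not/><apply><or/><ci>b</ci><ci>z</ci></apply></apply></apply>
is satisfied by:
  {b: True, z: False}
  {z: False, b: False}
  {z: True, b: True}


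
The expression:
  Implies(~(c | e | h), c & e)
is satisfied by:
  {c: True, e: True, h: True}
  {c: True, e: True, h: False}
  {c: True, h: True, e: False}
  {c: True, h: False, e: False}
  {e: True, h: True, c: False}
  {e: True, h: False, c: False}
  {h: True, e: False, c: False}


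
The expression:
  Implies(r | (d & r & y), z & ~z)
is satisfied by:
  {r: False}


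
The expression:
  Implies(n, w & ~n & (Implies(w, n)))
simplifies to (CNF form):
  ~n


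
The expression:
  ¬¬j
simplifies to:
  j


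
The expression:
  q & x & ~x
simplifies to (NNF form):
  False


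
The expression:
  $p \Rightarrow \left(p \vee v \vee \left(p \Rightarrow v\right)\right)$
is always true.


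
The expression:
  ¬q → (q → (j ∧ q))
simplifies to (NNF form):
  True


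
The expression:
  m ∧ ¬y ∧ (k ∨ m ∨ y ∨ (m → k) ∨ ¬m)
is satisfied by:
  {m: True, y: False}


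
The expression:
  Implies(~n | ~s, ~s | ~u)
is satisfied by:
  {n: True, s: False, u: False}
  {s: False, u: False, n: False}
  {n: True, u: True, s: False}
  {u: True, s: False, n: False}
  {n: True, s: True, u: False}
  {s: True, n: False, u: False}
  {n: True, u: True, s: True}


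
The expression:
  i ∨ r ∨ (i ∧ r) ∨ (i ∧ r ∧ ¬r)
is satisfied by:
  {i: True, r: True}
  {i: True, r: False}
  {r: True, i: False}


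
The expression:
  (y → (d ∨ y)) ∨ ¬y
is always true.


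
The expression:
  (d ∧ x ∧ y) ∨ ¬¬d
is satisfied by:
  {d: True}


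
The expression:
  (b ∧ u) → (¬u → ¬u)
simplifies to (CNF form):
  True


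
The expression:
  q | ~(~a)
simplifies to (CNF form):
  a | q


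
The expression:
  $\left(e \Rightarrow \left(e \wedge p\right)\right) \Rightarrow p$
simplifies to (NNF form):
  $e \vee p$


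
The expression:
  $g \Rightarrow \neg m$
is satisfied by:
  {g: False, m: False}
  {m: True, g: False}
  {g: True, m: False}


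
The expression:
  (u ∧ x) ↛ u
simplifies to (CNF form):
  False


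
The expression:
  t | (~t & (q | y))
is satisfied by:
  {t: True, y: True, q: True}
  {t: True, y: True, q: False}
  {t: True, q: True, y: False}
  {t: True, q: False, y: False}
  {y: True, q: True, t: False}
  {y: True, q: False, t: False}
  {q: True, y: False, t: False}


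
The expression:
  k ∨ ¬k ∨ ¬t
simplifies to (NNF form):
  True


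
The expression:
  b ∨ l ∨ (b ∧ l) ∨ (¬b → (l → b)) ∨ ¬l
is always true.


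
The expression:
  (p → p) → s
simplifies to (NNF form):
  s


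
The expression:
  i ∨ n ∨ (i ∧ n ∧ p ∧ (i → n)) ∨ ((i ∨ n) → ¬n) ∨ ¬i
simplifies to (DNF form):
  True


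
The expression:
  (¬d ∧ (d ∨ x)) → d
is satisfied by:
  {d: True, x: False}
  {x: False, d: False}
  {x: True, d: True}


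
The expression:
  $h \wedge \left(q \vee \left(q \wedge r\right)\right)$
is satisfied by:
  {h: True, q: True}


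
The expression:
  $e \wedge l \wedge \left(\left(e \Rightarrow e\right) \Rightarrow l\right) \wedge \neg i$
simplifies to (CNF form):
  $e \wedge l \wedge \neg i$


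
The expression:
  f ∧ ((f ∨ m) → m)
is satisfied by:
  {m: True, f: True}


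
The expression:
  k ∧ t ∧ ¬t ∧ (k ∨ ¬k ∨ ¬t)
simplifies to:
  False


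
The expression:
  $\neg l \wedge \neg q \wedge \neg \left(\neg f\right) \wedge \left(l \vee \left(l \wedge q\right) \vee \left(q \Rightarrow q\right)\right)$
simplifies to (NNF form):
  $f \wedge \neg l \wedge \neg q$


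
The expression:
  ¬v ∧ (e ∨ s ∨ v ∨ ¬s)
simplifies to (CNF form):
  ¬v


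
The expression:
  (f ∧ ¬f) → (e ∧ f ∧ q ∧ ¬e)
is always true.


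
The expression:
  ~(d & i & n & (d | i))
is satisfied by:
  {d: False, n: False, i: False}
  {i: True, d: False, n: False}
  {n: True, d: False, i: False}
  {i: True, n: True, d: False}
  {d: True, i: False, n: False}
  {i: True, d: True, n: False}
  {n: True, d: True, i: False}


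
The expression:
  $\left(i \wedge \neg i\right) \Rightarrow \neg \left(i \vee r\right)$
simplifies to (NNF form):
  $\text{True}$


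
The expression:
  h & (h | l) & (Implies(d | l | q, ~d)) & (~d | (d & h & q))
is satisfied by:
  {h: True, d: False}


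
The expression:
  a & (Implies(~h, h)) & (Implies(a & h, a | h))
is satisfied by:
  {a: True, h: True}


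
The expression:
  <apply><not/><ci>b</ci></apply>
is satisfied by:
  {b: False}


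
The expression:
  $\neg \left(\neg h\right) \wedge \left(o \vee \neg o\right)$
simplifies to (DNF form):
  $h$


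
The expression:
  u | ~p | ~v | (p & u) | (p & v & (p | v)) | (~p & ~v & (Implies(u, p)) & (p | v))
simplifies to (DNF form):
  True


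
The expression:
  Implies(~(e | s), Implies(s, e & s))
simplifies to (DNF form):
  True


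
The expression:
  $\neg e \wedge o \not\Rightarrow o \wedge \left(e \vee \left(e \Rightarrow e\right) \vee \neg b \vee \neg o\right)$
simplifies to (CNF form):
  $\text{False}$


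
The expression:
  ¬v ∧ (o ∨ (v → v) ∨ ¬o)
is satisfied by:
  {v: False}


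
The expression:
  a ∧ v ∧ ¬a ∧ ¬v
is never true.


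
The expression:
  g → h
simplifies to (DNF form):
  h ∨ ¬g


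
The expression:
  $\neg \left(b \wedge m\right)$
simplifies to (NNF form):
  $\neg b \vee \neg m$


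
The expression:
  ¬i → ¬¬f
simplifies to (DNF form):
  f ∨ i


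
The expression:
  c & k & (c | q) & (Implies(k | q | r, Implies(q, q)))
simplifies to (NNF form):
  c & k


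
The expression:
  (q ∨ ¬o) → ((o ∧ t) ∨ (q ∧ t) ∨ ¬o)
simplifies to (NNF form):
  t ∨ ¬o ∨ ¬q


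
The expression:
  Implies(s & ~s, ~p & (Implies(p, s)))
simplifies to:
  True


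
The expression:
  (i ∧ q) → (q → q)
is always true.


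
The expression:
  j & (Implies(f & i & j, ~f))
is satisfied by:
  {j: True, i: False, f: False}
  {j: True, f: True, i: False}
  {j: True, i: True, f: False}


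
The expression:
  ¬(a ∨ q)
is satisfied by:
  {q: False, a: False}


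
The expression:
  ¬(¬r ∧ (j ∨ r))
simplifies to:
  r ∨ ¬j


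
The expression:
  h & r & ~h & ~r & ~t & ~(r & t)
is never true.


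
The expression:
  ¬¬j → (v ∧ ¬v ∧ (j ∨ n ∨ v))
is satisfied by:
  {j: False}


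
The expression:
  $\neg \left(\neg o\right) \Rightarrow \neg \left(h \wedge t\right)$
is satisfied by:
  {h: False, t: False, o: False}
  {o: True, h: False, t: False}
  {t: True, h: False, o: False}
  {o: True, t: True, h: False}
  {h: True, o: False, t: False}
  {o: True, h: True, t: False}
  {t: True, h: True, o: False}


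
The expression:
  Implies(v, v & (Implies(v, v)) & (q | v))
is always true.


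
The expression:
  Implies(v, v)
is always true.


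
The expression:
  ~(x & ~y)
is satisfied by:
  {y: True, x: False}
  {x: False, y: False}
  {x: True, y: True}


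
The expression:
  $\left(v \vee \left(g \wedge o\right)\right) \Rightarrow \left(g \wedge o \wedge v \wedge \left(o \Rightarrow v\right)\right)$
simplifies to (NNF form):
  $\left(\neg g \wedge \neg v\right) \vee \left(\neg o \wedge \neg v\right) \vee \left(g \wedge o \wedge v\right)$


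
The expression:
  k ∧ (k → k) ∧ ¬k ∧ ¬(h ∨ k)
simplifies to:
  False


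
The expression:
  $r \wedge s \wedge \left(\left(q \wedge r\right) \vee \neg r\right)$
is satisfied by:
  {r: True, s: True, q: True}


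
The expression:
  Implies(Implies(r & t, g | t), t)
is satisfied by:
  {t: True}


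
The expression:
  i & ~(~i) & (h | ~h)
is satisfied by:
  {i: True}


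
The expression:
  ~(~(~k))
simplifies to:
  ~k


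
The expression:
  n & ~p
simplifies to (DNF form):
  n & ~p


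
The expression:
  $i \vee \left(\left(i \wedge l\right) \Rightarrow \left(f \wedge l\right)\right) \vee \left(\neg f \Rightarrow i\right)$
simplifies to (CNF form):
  $\text{True}$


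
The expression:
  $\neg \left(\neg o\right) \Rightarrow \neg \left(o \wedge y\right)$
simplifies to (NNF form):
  $\neg o \vee \neg y$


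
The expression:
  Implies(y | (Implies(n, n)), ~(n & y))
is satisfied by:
  {y: False, n: False}
  {n: True, y: False}
  {y: True, n: False}


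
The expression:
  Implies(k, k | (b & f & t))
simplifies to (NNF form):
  True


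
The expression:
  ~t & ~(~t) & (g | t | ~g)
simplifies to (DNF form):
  False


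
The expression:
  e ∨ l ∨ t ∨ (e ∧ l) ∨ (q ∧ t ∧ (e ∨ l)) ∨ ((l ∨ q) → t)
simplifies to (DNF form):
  e ∨ l ∨ t ∨ ¬q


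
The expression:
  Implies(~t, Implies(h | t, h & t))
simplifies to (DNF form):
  t | ~h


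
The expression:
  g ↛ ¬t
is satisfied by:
  {t: True, g: True}


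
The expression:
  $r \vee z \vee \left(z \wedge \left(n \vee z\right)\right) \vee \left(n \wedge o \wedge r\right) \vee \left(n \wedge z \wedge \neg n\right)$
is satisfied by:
  {r: True, z: True}
  {r: True, z: False}
  {z: True, r: False}


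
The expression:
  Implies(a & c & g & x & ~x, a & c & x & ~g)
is always true.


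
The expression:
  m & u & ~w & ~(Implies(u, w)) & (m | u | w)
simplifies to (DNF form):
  m & u & ~w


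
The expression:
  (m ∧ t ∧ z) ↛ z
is never true.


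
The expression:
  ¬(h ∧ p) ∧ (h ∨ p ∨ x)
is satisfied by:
  {x: True, h: False, p: False}
  {p: True, h: False, x: True}
  {p: True, h: False, x: False}
  {x: True, h: True, p: False}
  {h: True, p: False, x: False}


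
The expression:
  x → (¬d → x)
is always true.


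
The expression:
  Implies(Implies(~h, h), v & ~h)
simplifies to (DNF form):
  ~h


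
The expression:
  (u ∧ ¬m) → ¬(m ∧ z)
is always true.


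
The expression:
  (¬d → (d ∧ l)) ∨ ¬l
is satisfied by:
  {d: True, l: False}
  {l: False, d: False}
  {l: True, d: True}


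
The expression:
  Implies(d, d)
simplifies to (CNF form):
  True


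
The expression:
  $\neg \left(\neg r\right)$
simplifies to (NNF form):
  $r$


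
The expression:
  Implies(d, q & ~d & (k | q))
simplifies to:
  ~d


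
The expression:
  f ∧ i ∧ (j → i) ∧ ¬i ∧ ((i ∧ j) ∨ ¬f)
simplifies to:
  False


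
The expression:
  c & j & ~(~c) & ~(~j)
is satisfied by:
  {c: True, j: True}


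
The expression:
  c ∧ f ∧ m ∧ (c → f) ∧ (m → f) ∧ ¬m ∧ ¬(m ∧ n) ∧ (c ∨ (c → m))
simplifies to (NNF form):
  False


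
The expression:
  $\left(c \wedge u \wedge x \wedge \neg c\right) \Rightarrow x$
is always true.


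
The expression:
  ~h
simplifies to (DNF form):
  ~h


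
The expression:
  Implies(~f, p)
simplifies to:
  f | p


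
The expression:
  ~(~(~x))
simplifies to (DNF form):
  ~x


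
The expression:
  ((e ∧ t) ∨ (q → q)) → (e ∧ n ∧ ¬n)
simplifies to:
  False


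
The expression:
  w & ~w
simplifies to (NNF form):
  False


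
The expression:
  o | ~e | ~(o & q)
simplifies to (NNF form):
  True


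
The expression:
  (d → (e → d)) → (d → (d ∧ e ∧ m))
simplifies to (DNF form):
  (e ∧ m) ∨ ¬d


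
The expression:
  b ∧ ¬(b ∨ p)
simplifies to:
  False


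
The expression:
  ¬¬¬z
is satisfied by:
  {z: False}


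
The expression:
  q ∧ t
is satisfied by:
  {t: True, q: True}


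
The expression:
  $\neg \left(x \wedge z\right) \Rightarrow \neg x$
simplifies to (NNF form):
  $z \vee \neg x$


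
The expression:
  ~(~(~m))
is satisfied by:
  {m: False}


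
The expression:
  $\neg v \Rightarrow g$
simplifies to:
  $g \vee v$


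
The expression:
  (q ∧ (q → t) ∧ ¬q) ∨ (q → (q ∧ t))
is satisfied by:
  {t: True, q: False}
  {q: False, t: False}
  {q: True, t: True}


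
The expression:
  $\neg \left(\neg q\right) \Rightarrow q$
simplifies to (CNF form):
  $\text{True}$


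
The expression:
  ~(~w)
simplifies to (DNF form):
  w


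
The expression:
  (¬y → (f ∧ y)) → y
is always true.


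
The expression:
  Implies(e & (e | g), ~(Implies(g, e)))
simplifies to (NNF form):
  ~e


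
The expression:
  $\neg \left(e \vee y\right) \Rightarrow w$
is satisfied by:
  {y: True, e: True, w: True}
  {y: True, e: True, w: False}
  {y: True, w: True, e: False}
  {y: True, w: False, e: False}
  {e: True, w: True, y: False}
  {e: True, w: False, y: False}
  {w: True, e: False, y: False}


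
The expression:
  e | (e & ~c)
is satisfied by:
  {e: True}


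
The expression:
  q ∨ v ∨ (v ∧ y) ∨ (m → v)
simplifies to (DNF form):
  q ∨ v ∨ ¬m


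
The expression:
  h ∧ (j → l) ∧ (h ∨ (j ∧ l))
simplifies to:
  h ∧ (l ∨ ¬j)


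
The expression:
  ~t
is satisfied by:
  {t: False}


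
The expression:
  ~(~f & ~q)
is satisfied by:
  {q: True, f: True}
  {q: True, f: False}
  {f: True, q: False}


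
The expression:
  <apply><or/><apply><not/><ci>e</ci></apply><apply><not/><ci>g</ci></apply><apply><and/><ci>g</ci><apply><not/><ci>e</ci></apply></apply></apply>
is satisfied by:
  {g: False, e: False}
  {e: True, g: False}
  {g: True, e: False}


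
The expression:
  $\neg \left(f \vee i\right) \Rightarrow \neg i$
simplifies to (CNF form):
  $\text{True}$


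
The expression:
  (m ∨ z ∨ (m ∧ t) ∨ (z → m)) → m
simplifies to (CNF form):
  m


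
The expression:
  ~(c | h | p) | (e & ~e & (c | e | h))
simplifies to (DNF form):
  ~c & ~h & ~p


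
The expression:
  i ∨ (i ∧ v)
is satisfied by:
  {i: True}


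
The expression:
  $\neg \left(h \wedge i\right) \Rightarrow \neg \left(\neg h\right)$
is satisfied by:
  {h: True}


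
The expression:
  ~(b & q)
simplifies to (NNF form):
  ~b | ~q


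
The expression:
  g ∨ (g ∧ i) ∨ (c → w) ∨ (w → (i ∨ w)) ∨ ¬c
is always true.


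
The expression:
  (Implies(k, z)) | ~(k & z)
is always true.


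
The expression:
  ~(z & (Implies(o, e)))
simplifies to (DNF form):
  ~z | (o & ~e)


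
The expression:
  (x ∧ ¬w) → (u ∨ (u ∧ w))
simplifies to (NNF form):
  u ∨ w ∨ ¬x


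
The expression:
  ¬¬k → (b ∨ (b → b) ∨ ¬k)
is always true.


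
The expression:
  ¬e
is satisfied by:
  {e: False}


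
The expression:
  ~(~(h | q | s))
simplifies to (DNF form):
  h | q | s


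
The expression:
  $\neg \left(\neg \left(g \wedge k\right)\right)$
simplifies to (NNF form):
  $g \wedge k$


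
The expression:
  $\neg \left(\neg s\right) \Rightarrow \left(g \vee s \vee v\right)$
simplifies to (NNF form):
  $\text{True}$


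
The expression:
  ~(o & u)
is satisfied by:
  {u: False, o: False}
  {o: True, u: False}
  {u: True, o: False}


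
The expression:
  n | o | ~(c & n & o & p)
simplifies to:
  True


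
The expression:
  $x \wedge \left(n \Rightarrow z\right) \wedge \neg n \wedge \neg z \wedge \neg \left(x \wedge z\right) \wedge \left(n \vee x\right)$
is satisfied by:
  {x: True, n: False, z: False}


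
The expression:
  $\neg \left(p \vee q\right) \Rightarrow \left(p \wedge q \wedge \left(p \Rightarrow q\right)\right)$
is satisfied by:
  {q: True, p: True}
  {q: True, p: False}
  {p: True, q: False}


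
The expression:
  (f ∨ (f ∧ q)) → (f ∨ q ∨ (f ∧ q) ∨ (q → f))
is always true.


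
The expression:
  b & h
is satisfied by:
  {h: True, b: True}


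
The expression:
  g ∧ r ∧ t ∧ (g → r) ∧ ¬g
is never true.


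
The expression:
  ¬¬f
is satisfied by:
  {f: True}


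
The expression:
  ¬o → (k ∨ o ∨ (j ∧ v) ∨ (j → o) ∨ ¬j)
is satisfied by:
  {k: True, o: True, v: True, j: False}
  {k: True, o: True, v: False, j: False}
  {k: True, v: True, o: False, j: False}
  {k: True, v: False, o: False, j: False}
  {o: True, v: True, k: False, j: False}
  {o: True, v: False, k: False, j: False}
  {v: True, k: False, o: False, j: False}
  {v: False, k: False, o: False, j: False}
  {j: True, k: True, o: True, v: True}
  {j: True, k: True, o: True, v: False}
  {j: True, k: True, v: True, o: False}
  {j: True, k: True, v: False, o: False}
  {j: True, o: True, v: True, k: False}
  {j: True, o: True, v: False, k: False}
  {j: True, v: True, o: False, k: False}


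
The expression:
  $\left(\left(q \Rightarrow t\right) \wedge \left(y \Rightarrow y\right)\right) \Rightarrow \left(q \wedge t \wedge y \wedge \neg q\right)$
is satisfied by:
  {q: True, t: False}


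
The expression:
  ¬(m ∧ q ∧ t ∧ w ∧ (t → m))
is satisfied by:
  {w: False, m: False, q: False, t: False}
  {t: True, w: False, m: False, q: False}
  {q: True, w: False, m: False, t: False}
  {t: True, q: True, w: False, m: False}
  {m: True, t: False, w: False, q: False}
  {t: True, m: True, w: False, q: False}
  {q: True, m: True, t: False, w: False}
  {t: True, q: True, m: True, w: False}
  {w: True, q: False, m: False, t: False}
  {t: True, w: True, q: False, m: False}
  {q: True, w: True, t: False, m: False}
  {t: True, q: True, w: True, m: False}
  {m: True, w: True, q: False, t: False}
  {t: True, m: True, w: True, q: False}
  {q: True, m: True, w: True, t: False}


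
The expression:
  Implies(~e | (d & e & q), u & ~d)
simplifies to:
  (e & ~d) | (e & ~q) | (u & ~d)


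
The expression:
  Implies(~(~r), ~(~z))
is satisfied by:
  {z: True, r: False}
  {r: False, z: False}
  {r: True, z: True}


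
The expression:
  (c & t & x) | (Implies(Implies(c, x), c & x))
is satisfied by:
  {c: True}


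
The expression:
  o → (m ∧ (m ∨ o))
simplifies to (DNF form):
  m ∨ ¬o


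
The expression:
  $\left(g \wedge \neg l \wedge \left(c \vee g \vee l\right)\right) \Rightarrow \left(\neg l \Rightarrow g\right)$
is always true.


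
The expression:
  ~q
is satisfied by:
  {q: False}


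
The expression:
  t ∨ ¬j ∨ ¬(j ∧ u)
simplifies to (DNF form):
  t ∨ ¬j ∨ ¬u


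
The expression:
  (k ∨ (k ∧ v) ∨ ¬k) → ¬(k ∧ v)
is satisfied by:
  {k: False, v: False}
  {v: True, k: False}
  {k: True, v: False}


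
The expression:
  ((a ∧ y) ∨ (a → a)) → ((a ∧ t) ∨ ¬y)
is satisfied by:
  {t: True, a: True, y: False}
  {t: True, a: False, y: False}
  {a: True, t: False, y: False}
  {t: False, a: False, y: False}
  {y: True, t: True, a: True}


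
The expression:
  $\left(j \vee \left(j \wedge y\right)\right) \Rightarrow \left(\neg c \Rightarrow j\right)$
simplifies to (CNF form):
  $\text{True}$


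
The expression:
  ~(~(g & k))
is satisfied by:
  {g: True, k: True}


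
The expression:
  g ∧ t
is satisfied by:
  {t: True, g: True}


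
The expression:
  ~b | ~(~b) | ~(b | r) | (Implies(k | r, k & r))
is always true.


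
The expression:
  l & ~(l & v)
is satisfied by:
  {l: True, v: False}


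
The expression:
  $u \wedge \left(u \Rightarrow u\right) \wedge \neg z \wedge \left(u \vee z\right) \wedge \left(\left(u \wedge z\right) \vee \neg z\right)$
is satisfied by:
  {u: True, z: False}


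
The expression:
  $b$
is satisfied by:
  {b: True}


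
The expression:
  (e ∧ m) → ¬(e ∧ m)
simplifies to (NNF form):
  ¬e ∨ ¬m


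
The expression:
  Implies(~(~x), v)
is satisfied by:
  {v: True, x: False}
  {x: False, v: False}
  {x: True, v: True}


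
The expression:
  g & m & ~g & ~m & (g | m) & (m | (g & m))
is never true.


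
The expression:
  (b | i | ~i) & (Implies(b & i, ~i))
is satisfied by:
  {b: False, i: False}
  {i: True, b: False}
  {b: True, i: False}


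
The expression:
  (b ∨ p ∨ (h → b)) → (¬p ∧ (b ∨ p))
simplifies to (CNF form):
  ¬p ∧ (b ∨ h)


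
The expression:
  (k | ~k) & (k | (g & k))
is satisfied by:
  {k: True}


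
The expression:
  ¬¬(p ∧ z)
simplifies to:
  p ∧ z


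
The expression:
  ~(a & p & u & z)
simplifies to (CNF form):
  ~a | ~p | ~u | ~z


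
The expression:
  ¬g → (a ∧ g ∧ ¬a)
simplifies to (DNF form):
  g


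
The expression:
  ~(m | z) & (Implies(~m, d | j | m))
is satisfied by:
  {d: True, j: True, z: False, m: False}
  {d: True, z: False, j: False, m: False}
  {j: True, d: False, z: False, m: False}


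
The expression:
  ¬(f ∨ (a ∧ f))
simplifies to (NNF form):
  ¬f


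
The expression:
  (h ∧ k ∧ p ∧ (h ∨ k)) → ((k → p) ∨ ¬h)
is always true.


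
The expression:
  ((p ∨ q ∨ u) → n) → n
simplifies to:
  n ∨ p ∨ q ∨ u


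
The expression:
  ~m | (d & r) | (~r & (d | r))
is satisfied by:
  {d: True, m: False}
  {m: False, d: False}
  {m: True, d: True}


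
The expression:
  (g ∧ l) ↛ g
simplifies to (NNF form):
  False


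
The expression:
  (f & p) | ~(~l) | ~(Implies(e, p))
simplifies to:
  l | (f & p) | (e & ~p)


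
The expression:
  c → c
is always true.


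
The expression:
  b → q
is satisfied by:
  {q: True, b: False}
  {b: False, q: False}
  {b: True, q: True}


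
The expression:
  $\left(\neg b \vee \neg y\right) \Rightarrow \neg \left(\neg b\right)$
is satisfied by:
  {b: True}


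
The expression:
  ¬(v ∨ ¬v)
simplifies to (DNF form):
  False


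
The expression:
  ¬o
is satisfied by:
  {o: False}


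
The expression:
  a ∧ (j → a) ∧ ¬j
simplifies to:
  a ∧ ¬j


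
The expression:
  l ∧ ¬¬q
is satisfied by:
  {q: True, l: True}


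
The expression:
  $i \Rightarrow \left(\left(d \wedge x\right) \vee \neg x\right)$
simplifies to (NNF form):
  $d \vee \neg i \vee \neg x$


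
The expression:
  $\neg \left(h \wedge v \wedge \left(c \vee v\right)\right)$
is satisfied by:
  {h: False, v: False}
  {v: True, h: False}
  {h: True, v: False}


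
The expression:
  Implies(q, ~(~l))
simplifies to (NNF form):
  l | ~q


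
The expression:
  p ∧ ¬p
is never true.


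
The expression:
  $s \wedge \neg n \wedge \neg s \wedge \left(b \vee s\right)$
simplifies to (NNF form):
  $\text{False}$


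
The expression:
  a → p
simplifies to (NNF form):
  p ∨ ¬a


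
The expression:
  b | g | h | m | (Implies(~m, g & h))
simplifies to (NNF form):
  b | g | h | m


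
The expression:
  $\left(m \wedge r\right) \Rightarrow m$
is always true.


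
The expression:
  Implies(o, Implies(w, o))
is always true.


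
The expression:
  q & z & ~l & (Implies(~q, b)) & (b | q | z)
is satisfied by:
  {z: True, q: True, l: False}


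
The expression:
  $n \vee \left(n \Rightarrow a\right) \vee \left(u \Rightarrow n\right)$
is always true.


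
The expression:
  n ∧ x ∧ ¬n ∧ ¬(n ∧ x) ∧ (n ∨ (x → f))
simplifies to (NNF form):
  False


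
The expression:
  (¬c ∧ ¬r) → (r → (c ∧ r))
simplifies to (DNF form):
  True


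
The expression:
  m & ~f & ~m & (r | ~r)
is never true.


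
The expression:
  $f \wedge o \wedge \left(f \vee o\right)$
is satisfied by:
  {f: True, o: True}


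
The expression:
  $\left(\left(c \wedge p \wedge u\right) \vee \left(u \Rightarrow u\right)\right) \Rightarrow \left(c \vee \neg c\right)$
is always true.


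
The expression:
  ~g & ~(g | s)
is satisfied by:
  {g: False, s: False}


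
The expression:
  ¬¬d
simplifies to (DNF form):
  d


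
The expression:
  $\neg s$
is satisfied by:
  {s: False}


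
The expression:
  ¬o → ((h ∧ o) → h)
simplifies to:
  True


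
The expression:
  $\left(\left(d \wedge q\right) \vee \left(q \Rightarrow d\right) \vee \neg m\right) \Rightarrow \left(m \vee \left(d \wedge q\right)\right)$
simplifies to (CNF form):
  $\left(d \vee m\right) \wedge \left(m \vee q\right)$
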